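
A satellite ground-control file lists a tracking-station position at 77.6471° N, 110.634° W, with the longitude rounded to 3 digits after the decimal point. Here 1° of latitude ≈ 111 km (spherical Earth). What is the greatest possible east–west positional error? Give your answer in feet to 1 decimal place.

39.0 feet

Rounding to 3 decimal places leaves the longitude within ±0.0005° of the true value.
At latitude 77.6471° a degree of longitude spans 111000 m × cos 77.6471° = 111000 × 0.2139 ≈ 23746.5 m.
Maximum E–W displacement: 0.0005 × 23746.5 = 11.8732 m.
In feet: 11.8732 m ÷ 0.3048 ≈ 38.954 ft.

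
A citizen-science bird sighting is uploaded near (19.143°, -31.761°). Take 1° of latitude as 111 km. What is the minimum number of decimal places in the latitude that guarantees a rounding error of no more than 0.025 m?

One degree of latitude covers 111000 m.
N decimal places → at most half a unit in the last place, 0.5 × 10⁻ᴺ° = 111000/2 × 10⁻ᴺ m.
Setting 55500 × 10⁻ᴺ ≤ 0.025 gives 10ᴺ ≥ 2.22e+06, i.e. N ≥ 6.35.
N = 6 would give 0.0555 m (too coarse); N = 7 gives 0.00555 m ≤ 0.025 m.

7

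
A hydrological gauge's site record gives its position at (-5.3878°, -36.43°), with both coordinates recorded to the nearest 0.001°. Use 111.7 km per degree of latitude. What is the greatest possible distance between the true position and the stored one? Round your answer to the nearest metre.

Rounding to 3 decimal places leaves each coordinate within ±0.0005° of the true value.
N–S: 0.0005° × 111700 m/° = 55.85 m.
East–west component at 5.3878°: 0.0005° × 111700 × cos 5.3878° ≈ 0.0005 × 111207 ≈ 55.6033 m.
Worst case both components are at the extreme and orthogonal: √(55.85² + 55.6033²) ≈ 78.8095 m.

79 metres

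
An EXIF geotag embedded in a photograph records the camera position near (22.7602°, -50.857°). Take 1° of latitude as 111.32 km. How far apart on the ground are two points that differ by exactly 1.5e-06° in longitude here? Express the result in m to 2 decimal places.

0.15 m

One degree of longitude here spans 111320 × cos 22.7602° = 111320 × 0.9221 ≈ 102652 m; 1.5e-06° of that is 0.153978 m.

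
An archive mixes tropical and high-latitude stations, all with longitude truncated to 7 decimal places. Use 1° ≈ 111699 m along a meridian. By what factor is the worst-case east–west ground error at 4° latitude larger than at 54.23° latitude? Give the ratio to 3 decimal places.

Truncating at 7 decimal places can drop up to a full unit in the last place, so the longitude may be off by as much as 1e-07°.
At 4°: 1e-07° × 111699 × cos 4° = 1e-07 × 111699 × 0.9976 ≈ 0.011143 m.
At 54.23°: 1e-07° × 111699 × cos 54.23° = 1e-07 × 111699 × 0.5845 ≈ 0.0065292 m.
Ratio: 0.011143 / 0.0065292 = cos 4° / cos 54.23° ≈ 1.7066.

1.707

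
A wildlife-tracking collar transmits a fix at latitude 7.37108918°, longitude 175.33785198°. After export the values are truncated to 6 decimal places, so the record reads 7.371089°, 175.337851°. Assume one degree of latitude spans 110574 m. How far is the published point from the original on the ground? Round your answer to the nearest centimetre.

11 centimetres

Δlat = 7.37108918 − 7.371089 = +0.00000018°; Δlon = 175.33785198 − 175.337851 = +0.00000098°.
N–S: 0.00000018° × 110574 m/° = 0.0199033 m.
East–west at this latitude: 0.00000098° × 110574 × cos 7.37109° ≈ 0.00000098 × 109660 = 0.107467 m.
Combined displacement = (0.0199033² + 0.107467²)^½ ≈ 0.109295 m.
That is 0.109295 m = 10.929 cm.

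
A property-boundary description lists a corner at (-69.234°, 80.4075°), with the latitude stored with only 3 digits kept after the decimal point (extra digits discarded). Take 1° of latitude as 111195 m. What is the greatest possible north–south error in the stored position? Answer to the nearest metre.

Truncating at 3 decimal places can drop up to a full unit in the last place, so the latitude may be off by as much as 0.001°.
So the N–S error is at most 0.001 × 111195 = 111.195 m.

111 metres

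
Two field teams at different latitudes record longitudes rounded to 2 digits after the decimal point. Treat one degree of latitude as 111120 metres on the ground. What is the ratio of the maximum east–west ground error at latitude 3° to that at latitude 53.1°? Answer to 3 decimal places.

1.663

Rounding to 2 decimal places leaves the longitude within ±0.005° of the true value.
At 3°: 0.005° × 111120 × cos 3° = 0.005 × 111120 × 0.9986 ≈ 554.84 m.
At 53.1°: 0.005° × 111120 × cos 53.1° = 0.005 × 111120 × 0.6004 ≈ 333.59 m.
The ratio reduces to cos 3° / cos 53.1° = 0.9986/0.6004 ≈ 1.6632.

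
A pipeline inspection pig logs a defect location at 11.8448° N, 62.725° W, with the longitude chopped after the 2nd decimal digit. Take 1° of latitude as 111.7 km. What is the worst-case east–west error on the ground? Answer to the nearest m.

1093 m

Truncating at 2 decimal places can drop up to a full unit in the last place, so the longitude may be off by as much as 0.01°.
At latitude 11.8448° a degree of longitude spans 111700 m × cos 11.8448° = 111700 × 0.9787 ≈ 109322 m.
East–west error: 0.01° × 109322 m/° ≈ 1093.22 m.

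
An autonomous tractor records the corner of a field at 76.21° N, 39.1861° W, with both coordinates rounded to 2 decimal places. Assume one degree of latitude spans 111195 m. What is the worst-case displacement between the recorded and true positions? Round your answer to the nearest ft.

Rounding to 2 decimal places leaves each coordinate within ±0.005° of the true value.
N–S: 0.005° × 111195 m/° = 555.975 m.
Longitude error → 0.005 × 111195 × cos 76.21° = 0.005 × 111195 × 0.2384 ≈ 132.524 m.
Combining orthogonally: (555.975² + 132.524²)^½ ≈ 571.551 m.
In feet: 571.551 m ÷ 0.3048 ≈ 1875.2 ft.

1875 ft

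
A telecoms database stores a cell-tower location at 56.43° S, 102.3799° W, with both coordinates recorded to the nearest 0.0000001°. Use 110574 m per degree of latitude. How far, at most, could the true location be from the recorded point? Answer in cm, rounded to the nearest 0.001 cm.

0.632 cm

Rounding to 7 decimal places leaves each coordinate within ±5e-08° of the true value.
Latitude error → 5e-08 × 110574 = 0.0055287 m along the meridian.
Longitude error → 5e-08 × 110574 × cos 56.43° = 5e-08 × 110574 × 0.5530 ≈ 0.00305712 m.
Combining orthogonally: (0.0055287² + 0.00305712²)^½ ≈ 0.00631764 m.
That is 0.00631764 m = 0.63176 cm.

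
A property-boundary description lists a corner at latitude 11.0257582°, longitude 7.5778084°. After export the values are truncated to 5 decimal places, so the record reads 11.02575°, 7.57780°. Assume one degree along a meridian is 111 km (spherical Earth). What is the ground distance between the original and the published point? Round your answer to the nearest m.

1 m

Δlat = 11.0257582 − 11.02575 = +0.0000082°; Δlon = 7.5778084 − 7.57780 = +0.0000084°.
N–S: 0.0000082° × 111000 m/° = 0.9102 m.
East–west at this latitude: 0.0000084° × 111000 × cos 11.0258° ≈ 0.0000084 × 108951 = 0.915189 m.
Distance: √(0.9102² + 0.915189²) ≈ 1.29075 m.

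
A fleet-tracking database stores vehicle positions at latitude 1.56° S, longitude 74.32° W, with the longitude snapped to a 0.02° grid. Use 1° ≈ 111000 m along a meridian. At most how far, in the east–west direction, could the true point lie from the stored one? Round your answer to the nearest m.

With a 0.02° grid the true value lies within half a step, ±0.02°/2 = ±0.01°, of the stored one.
At latitude 1.56° a degree of longitude spans 111000 m × cos 1.56° = 111000 × 0.9996 ≈ 110959 m.
East–west error: 0.01° × 110959 m/° ≈ 1109.59 m.

1110 m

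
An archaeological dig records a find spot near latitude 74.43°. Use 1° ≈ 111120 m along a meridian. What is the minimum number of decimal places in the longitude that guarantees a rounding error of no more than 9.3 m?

4 decimal places

At 74.43° one degree of longitude covers 111120 × cos 74.43° ≈ 111120 × 0.2684 ≈ 29826.3 m.
N decimal places → at most half a unit in the last place, 0.5 × 10⁻ᴺ° = 29826.3/2 × 10⁻ᴺ m.
Setting 14913.2 × 10⁻ᴺ ≤ 9.3 gives 10ᴺ ≥ 1604, i.e. N ≥ 3.21.
N = 3 would give 14.9 m (too coarse); N = 4 gives 1.49 m ≤ 9.3 m.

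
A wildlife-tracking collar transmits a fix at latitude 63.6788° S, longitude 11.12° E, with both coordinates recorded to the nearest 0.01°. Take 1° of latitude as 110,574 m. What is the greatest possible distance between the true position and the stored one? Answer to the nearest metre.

605 metres

Rounding to 2 decimal places leaves each coordinate within ±0.005° of the true value.
North–south component: 0.005° × 110574 = 552.87 m.
Longitude error → 0.005 × 110574 × cos 63.6788° = 0.005 × 110574 × 0.4434 ≈ 245.144 m.
The two errors are perpendicular, so the maximum displacement is √(552.87² + 245.144²) ≈ 604.782 m.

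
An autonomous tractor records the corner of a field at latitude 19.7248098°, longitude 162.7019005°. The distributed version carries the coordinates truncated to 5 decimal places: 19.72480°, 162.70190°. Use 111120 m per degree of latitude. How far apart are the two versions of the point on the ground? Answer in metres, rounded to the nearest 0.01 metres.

Δlat = 19.7248098 − 19.72480 = +0.0000098°; Δlon = 162.7019005 − 162.70190 = +0.0000005°.
North–south shift: 0.0000098 × 111120 = 1.08898 m.
E–W at 19.7248°: 0.0000005° × 111120 × cos 19.7248° = 0.0000005 × 111120 × 0.9413 ≈ 0.0523 m.
Hypotenuse of the two orthogonal shifts: √(1.08898² + 0.0523²) = 1.09023 m.

1.09 metres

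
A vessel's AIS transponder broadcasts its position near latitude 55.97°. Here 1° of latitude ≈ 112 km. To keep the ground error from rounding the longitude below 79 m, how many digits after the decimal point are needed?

At 55.97° one degree of longitude covers 112000 × cos 55.97° ≈ 112000 × 0.5596 ≈ 62678.2 m.
N decimal places → at most half a unit in the last place, 0.5 × 10⁻ᴺ° = 62678.2/2 × 10⁻ᴺ m.
Setting 31339.1 × 10⁻ᴺ ≤ 79 gives 10ᴺ ≥ 396.7, i.e. N ≥ 2.60.
At 2 places the error can reach 313 m, but 3 places keeps it to 31.3 m.

3 decimal places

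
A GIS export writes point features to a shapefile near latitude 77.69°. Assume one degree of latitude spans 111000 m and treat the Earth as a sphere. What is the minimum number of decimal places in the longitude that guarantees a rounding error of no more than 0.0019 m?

7 decimal places

At 77.69° one degree of longitude covers 111000 × cos 77.69° ≈ 111000 × 0.2132 ≈ 23665.3 m.
With N decimal places the half-ulp bound is 0.5·10⁻ᴺ°, or 0.5·10⁻ᴺ × 23665.3 m on the ground.
Setting 11832.7 × 10⁻ᴺ ≤ 0.0019 gives 10ᴺ ≥ 6.228e+06, i.e. N ≥ 6.79.
At 6 places the error can reach 0.0118 m, but 7 places keeps it to 0.00118 m.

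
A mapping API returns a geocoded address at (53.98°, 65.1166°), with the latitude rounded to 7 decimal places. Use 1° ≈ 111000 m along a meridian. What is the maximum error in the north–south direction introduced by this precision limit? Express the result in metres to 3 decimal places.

0.006 metres

Rounding to 7 decimal places leaves the latitude within ±5e-08° of the true value.
So the N–S error is at most 5e-08 × 111000 = 0.00555 m.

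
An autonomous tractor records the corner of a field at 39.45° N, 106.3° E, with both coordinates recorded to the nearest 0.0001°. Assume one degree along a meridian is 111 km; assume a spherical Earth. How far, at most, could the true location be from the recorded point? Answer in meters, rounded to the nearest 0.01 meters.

Rounding to 4 decimal places leaves each coordinate within ±5e-05° of the true value.
North–south component: 5e-05° × 111000 = 5.55 m.
E–W at 39.45°: 5e-05° × 111000 × cos 39.45° = 5e-05 × 111000 × 0.7722 ≈ 4.2856 m.
Worst case both components are at the extreme and orthogonal: √(5.55² + 4.2856²) ≈ 7.01205 m.

7.01 meters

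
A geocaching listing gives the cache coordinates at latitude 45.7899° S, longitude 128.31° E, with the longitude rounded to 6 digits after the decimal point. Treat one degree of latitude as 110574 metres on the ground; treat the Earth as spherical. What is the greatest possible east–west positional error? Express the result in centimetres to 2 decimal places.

Rounding to 6 decimal places leaves the longitude within ±5e-07° of the true value.
Parallels shrink by cos φ, so at 45.7899° a degree of longitude is 110574 × 0.6973 ≈ 77102.3 m.
East–west error: 5e-07° × 77102.3 m/° ≈ 0.0385512 m.
That is 0.0385512 m = 3.8551 cm.

3.86 centimetres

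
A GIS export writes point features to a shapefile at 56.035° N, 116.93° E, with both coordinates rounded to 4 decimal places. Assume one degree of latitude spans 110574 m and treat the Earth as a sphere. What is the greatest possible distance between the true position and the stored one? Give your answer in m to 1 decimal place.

Rounding to 4 decimal places leaves each coordinate within ±5e-05° of the true value.
Latitude error → 5e-05 × 110574 = 5.5287 m along the meridian.
Longitude error → 5e-05 × 110574 × cos 56.035° = 5e-05 × 110574 × 0.5587 ≈ 3.08881 m.
Worst case both components are at the extreme and orthogonal: √(5.5287² + 3.08881²) ≈ 6.33303 m.

6.3 m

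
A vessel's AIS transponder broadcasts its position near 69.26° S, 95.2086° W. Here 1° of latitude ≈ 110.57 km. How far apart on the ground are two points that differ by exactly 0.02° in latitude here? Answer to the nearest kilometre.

0.02° × 110570 m/° = 2211.4 m.
That is 2211.4 m = 2.2114 km.

2 kilometres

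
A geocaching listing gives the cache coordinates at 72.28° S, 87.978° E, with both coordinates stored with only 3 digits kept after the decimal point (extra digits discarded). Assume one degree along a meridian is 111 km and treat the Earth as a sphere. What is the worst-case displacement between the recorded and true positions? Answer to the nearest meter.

116 meters

Truncating at 3 decimal places can drop up to a full unit in the last place, so each coordinate may be off by as much as 0.001°.
North–south component: 0.001° × 111000 = 111 m.
Longitude error → 0.001 × 111000 × cos 72.28° = 0.001 × 111000 × 0.3044 ≈ 33.7846 m.
Combining orthogonally: (111² + 33.7846²)^½ ≈ 116.028 m.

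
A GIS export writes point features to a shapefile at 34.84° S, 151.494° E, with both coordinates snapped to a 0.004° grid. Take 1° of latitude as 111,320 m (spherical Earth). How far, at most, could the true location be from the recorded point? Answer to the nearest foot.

With a 0.004° grid the true value lies within half a step, ±0.004°/2 = ±0.002°, of the stored one.
North–south component: 0.002° × 111320 = 222.64 m.
East–west component at 34.84°: 0.002° × 111320 × cos 34.84° ≈ 0.002 × 91366 ≈ 182.732 m.
The two errors are perpendicular, so the maximum displacement is √(222.64² + 182.732²) ≈ 288.027 m.
Converting: 288.027 m × 3.2808 ft/m ≈ 944.97 ft.

945 feet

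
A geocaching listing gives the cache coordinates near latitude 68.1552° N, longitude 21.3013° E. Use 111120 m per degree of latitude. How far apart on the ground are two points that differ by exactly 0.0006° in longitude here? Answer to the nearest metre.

0.0006° of longitude at 68.1552° is 0.0006 × 111120 × cos 68.1552° ≈ 0.0006 × 41347.1 = 24.8082 m.

25 metres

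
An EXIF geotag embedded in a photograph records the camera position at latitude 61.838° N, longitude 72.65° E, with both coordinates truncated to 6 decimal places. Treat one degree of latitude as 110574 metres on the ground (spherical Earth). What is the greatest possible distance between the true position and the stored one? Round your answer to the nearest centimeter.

12 centimeters

Truncating at 6 decimal places can drop up to a full unit in the last place, so each coordinate may be off by as much as 1e-06°.
Latitude error → 1e-06 × 110574 = 0.110574 m along the meridian.
E–W at 61.838°: 1e-06° × 110574 × cos 61.838° = 1e-06 × 110574 × 0.4720 ≈ 0.0521872 m.
Combining orthogonally: (0.110574² + 0.0521872²)^½ ≈ 0.122271 m.
That is 0.122271 m = 12.227 cm.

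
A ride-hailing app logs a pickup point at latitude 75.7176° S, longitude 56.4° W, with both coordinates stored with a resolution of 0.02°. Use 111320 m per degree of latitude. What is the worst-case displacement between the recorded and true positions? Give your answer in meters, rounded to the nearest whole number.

1147 meters

With a 0.02° grid the true value lies within half a step, ±0.02°/2 = ±0.01°, of the stored one.
N–S: 0.01° × 111320 m/° = 1113.2 m.
East–west component at 75.7176°: 0.01° × 111320 × cos 75.7176° ≈ 0.01 × 27462.8 ≈ 274.628 m.
The two errors are perpendicular, so the maximum displacement is √(1113.2² + 274.628²) ≈ 1146.58 m.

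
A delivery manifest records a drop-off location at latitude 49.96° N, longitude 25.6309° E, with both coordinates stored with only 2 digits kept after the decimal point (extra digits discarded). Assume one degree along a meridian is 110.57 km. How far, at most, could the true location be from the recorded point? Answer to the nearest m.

Truncating at 2 decimal places can drop up to a full unit in the last place, so each coordinate may be off by as much as 0.01°.
N–S: 0.01° × 110570 m/° = 1105.7 m.
Longitude error → 0.01 × 110570 × cos 49.96° = 0.01 × 110570 × 0.6433 ≈ 711.321 m.
Combining orthogonally: (1105.7² + 711.321²)^½ ≈ 1314.74 m.

1315 m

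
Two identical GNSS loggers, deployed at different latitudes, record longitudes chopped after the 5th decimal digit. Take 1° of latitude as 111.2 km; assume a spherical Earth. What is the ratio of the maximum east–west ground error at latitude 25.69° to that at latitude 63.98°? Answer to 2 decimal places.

Truncating at 5 decimal places can drop up to a full unit in the last place, so the longitude may be off by as much as 1e-05°.
Error at 25.69° = 1e-05° × 111200 × cos 25.69° ≈ 1.112 × 0.9012 = 1.0021 m.
Error at 63.98° = 1e-05° × 111200 × cos 63.98° ≈ 1.112 × 0.4387 = 0.48782 m.
Ratio: 1.0021 / 0.48782 = cos 25.69° / cos 63.98° ≈ 2.0542.

2.05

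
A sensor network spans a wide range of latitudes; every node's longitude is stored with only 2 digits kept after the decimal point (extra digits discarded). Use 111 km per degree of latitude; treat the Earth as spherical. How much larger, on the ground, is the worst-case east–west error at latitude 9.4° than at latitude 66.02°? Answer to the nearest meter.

Truncating at 2 decimal places can drop up to a full unit in the last place, so the longitude may be off by as much as 0.01°.
Error at 9.4° = 0.01° × 111000 × cos 9.4° ≈ 1110 × 0.9866 = 1095.1 m.
At 66.02°: 0.01° × 111000 × cos 66.02° = 0.01 × 111000 × 0.4064 ≈ 451.12 m.
So the lower-latitude error exceeds the higher by 1095.1 − 451.12 = 643.97 m.

644 meters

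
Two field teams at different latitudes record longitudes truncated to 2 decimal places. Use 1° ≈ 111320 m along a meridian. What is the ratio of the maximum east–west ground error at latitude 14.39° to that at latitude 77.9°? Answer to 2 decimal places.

4.62

Truncating at 2 decimal places can drop up to a full unit in the last place, so the longitude may be off by as much as 0.01°.
Error at 14.39° = 0.01° × 111320 × cos 14.39° ≈ 1113.2 × 0.9686 = 1078.3 m.
At 77.9°: 0.01° × 111320 × cos 77.9° = 0.01 × 111320 × 0.2096 ≈ 233.35 m.
Ratio: 1078.3 / 233.35 = cos 14.39° / cos 77.9° ≈ 4.6209.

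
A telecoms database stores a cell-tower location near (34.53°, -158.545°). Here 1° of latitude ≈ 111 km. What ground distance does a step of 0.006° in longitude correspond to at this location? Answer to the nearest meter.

One degree of longitude here spans 111000 × cos 34.53° = 111000 × 0.8238 ≈ 91445.1 m; 0.006° of that is 548.67 m.

549 meters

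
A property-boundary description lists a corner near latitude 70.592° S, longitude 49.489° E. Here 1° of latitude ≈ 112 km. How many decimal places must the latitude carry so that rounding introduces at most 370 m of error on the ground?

One degree of latitude covers 112000 m.
Rounding to N decimal places gives at most 0.5 × 10⁻ᴺ degrees of error, i.e. 0.5 × 10⁻ᴺ × 112000 m.
Setting 56000 × 10⁻ᴺ ≤ 370 gives 10ᴺ ≥ 151.4, i.e. N ≥ 2.18.
N = 2 would give 560 m (too coarse); N = 3 gives 56 m ≤ 370 m.

3 decimal places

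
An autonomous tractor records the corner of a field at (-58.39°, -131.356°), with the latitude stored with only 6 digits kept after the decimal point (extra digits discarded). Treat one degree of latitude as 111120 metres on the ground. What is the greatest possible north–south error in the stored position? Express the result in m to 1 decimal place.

Truncating at 6 decimal places can drop up to a full unit in the last place, so the latitude may be off by as much as 1e-06°.
North–south distance: 1e-06° × 111120 m/° = 0.11112 m.

0.1 m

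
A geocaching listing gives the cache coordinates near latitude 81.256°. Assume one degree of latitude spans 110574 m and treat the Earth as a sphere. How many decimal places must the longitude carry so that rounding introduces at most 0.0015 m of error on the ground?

7

At 81.256° one degree of longitude covers 110574 × cos 81.256° ≈ 110574 × 0.1520 ≈ 16809.4 m.
N decimal places → at most half a unit in the last place, 0.5 × 10⁻ᴺ° = 16809.4/2 × 10⁻ᴺ m.
Setting 8404.72 × 10⁻ᴺ ≤ 0.0015 gives 10ᴺ ≥ 5.603e+06, i.e. N ≥ 6.75.
So 7 decimal places suffice (0.00084 m); 6 would allow up to 0.0084 m.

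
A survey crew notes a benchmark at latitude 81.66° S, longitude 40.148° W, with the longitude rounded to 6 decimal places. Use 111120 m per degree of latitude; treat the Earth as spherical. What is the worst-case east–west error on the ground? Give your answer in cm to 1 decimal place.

Rounding to 6 decimal places leaves the longitude within ±5e-07° of the true value.
One degree of longitude at 81.66° is 111120 × cos 81.66° ≈ 111120 × 0.1450 = 16117.6 m.
Maximum E–W displacement: 5e-07 × 16117.6 = 0.00805881 m.
That is 0.00805881 m = 0.80588 cm.

0.8 cm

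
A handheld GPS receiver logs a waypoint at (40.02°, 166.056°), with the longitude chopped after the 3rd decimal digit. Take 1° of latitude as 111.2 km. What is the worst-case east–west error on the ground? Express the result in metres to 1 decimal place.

Truncating at 3 decimal places can drop up to a full unit in the last place, so the longitude may be off by as much as 0.001°.
One degree of longitude at 40.02° is 111200 × cos 40.02° ≈ 111200 × 0.7658 = 85159.2 m.
Maximum E–W displacement: 0.001 × 85159.2 = 85.1592 m.

85.2 metres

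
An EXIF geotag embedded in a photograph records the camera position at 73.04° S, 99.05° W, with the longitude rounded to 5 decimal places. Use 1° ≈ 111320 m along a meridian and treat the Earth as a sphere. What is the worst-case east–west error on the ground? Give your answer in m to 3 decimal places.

0.162 m

Rounding to 5 decimal places leaves the longitude within ±5e-06° of the true value.
One degree of longitude at 73.04° is 111320 × cos 73.04° ≈ 111320 × 0.2917 = 32472.5 m.
So at most 5e-06° × 32472.5 ≈ 0.162362 m east–west.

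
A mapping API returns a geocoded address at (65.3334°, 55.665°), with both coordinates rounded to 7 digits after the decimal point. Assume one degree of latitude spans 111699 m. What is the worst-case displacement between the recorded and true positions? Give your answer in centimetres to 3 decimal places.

Rounding to 7 decimal places leaves each coordinate within ±5e-08° of the true value.
N–S: 5e-08° × 111699 m/° = 0.00558495 m.
East–west component at 65.3334°: 5e-08° × 111699 × cos 65.3334° ≈ 5e-08 × 46616.2 ≈ 0.00233081 m.
Combining orthogonally: (0.00558495² + 0.00233081²)^½ ≈ 0.0060518 m.
That is 0.0060518 m = 0.60518 cm.

0.605 centimetres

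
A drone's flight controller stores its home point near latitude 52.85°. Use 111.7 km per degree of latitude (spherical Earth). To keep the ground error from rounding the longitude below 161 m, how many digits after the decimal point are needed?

At 52.85° one degree of longitude covers 111700 × cos 52.85° ≈ 111700 × 0.6039 ≈ 67456.1 m.
With N decimal places the half-ulp bound is 0.5·10⁻ᴺ°, or 0.5·10⁻ᴺ × 67456.1 m on the ground.
Need 0.5 × 67456.1 × 10⁻ᴺ ≤ 161 → 10⁻ᴺ ≤ 4.773e-03, so N ≥ 2.32.
At 2 places the error can reach 337 m, but 3 places keeps it to 33.7 m.

3 decimal places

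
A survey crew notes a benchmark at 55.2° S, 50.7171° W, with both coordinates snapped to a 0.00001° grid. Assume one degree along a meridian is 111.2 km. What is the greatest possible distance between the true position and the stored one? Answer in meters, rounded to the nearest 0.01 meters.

0.64 meters

With a 0.00001° grid the true value lies within half a step, ±0.00001°/2 = ±5e-06°, of the stored one.
Latitude error → 5e-06 × 111200 = 0.556 m along the meridian.
East–west component at 55.2°: 5e-06° × 111200 × cos 55.2° ≈ 5e-06 × 63463.3 ≈ 0.317317 m.
Combining orthogonally: (0.556² + 0.317317²)^½ ≈ 0.640176 m.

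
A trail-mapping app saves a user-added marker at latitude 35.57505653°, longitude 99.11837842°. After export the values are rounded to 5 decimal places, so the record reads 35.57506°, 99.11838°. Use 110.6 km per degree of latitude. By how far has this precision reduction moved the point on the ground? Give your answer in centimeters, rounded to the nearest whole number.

The latitude changed by -0.00000347° and the longitude by -0.00000158°.
North–south shift: -0.00000347 × 110600 = -0.383782 m.
E–W at 35.5751°: -0.00000158° × 110600 × cos 35.5751° = -0.00000158 × 110600 × 0.8134 ≈ -0.142132 m.
Distance: √(0.383782² + 0.142132²) ≈ 0.409256 m.
That is 0.409256 m = 40.926 cm.

41 centimeters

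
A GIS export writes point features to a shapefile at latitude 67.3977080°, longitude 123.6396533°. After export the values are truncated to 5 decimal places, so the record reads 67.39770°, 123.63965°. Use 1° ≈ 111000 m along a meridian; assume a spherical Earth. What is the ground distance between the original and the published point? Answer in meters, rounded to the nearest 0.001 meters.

0.899 meters

The latitude changed by +0.0000080° and the longitude by +0.0000033°.
North–south shift: 0.0000080 × 111000 = 0.888 m.
E–W at 67.3977°: 0.0000033° × 111000 × cos 67.3977° = 0.0000033 × 111000 × 0.3843 ≈ 0.140781 m.
Distance: √(0.888² + 0.140781²) ≈ 0.89909 m.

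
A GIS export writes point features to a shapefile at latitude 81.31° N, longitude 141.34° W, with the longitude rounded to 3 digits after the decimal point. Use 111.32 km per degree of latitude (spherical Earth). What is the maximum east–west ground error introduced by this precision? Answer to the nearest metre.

Rounding to 3 decimal places leaves the longitude within ±0.0005° of the true value.
At latitude 81.31° a degree of longitude spans 111320 m × cos 81.31° = 111320 × 0.1511 ≈ 16819.1 m.
Maximum E–W displacement: 0.0005 × 16819.1 = 8.40957 m.

8 metres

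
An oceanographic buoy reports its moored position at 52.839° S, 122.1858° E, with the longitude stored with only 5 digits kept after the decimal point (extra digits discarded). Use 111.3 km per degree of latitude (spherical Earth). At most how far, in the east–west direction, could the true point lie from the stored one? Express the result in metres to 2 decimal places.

Truncating at 5 decimal places can drop up to a full unit in the last place, so the longitude may be off by as much as 1e-05°.
Parallels shrink by cos φ, so at 52.839° a degree of longitude is 111300 × 0.6041 ≈ 67231.5 m.
So at most 1e-05° × 67231.5 ≈ 0.672315 m east–west.

0.67 metres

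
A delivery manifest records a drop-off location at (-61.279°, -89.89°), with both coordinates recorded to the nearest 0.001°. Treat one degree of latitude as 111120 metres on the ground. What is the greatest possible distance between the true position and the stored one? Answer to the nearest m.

Rounding to 3 decimal places leaves each coordinate within ±0.0005° of the true value.
North–south component: 0.0005° × 111120 = 55.56 m.
E–W at 61.279°: 0.0005° × 111120 × cos 61.279° = 0.0005 × 111120 × 0.4805 ≈ 26.6991 m.
Worst case both components are at the extreme and orthogonal: √(55.56² + 26.6991²) ≈ 61.6421 m.

62 m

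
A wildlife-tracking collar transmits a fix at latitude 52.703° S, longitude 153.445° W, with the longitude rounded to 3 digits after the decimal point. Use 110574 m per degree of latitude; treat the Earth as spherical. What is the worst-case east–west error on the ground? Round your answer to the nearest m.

34 m

Rounding to 3 decimal places leaves the longitude within ±0.0005° of the true value.
Parallels shrink by cos φ, so at 52.703° a degree of longitude is 110574 × 0.6059 ≈ 67002 m.
East–west error: 0.0005° × 67002 m/° ≈ 33.501 m.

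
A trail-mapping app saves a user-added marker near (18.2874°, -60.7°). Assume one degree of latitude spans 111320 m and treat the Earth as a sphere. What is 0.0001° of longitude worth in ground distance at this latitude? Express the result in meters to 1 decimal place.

10.6 meters

0.0001° of longitude at 18.2874° is 0.0001 × 111320 × cos 18.2874° ≈ 0.0001 × 105698 = 10.5698 m.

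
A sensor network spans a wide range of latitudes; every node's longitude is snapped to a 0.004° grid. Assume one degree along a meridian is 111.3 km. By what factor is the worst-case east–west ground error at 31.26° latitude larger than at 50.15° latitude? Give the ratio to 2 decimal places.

With a 0.004° grid the true value lies within half a step, ±0.004°/2 = ±0.002°, of the stored one.
Error at 31.26° = 0.002° × 111300 × cos 31.26° ≈ 222.6 × 0.8548 = 190.28 m.
Error at 50.15° = 0.002° × 111300 × cos 50.15° ≈ 222.6 × 0.6408 = 142.64 m.
Ratio: 190.28 / 142.64 = cos 31.26° / cos 50.15° ≈ 1.3340.

1.33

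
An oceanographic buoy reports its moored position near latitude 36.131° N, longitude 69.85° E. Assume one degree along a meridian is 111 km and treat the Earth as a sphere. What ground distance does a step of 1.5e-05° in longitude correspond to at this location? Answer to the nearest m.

1 m

One degree of longitude here spans 111000 × cos 36.131° = 111000 × 0.8077 ≈ 89651.5 m; 1.5e-05° of that is 1.34477 m.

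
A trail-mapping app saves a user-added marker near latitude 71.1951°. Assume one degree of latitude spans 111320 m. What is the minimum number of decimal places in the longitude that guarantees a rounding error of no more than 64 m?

At 71.1951° one degree of longitude covers 111320 × cos 71.1951° ≈ 111320 × 0.3223 ≈ 35883.6 m.
Rounding to N decimal places gives at most 0.5 × 10⁻ᴺ degrees of error, i.e. 0.5 × 10⁻ᴺ × 35883.6 m.
Setting 17941.8 × 10⁻ᴺ ≤ 64 gives 10ᴺ ≥ 280.3, i.e. N ≥ 2.45.
So 3 decimal places suffice (17.9 m); 2 would allow up to 179 m.

3 decimal places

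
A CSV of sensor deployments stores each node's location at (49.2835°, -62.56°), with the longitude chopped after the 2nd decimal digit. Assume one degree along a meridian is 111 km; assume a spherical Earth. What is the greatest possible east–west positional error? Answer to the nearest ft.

Truncating at 2 decimal places can drop up to a full unit in the last place, so the longitude may be off by as much as 0.01°.
At latitude 49.2835° a degree of longitude spans 111000 m × cos 49.2835° = 111000 × 0.6523 ≈ 72407.2 m.
So at most 0.01° × 72407.2 ≈ 724.072 m east–west.
In feet: 724.072 m ÷ 0.3048 ≈ 2375.6 ft.

2376 ft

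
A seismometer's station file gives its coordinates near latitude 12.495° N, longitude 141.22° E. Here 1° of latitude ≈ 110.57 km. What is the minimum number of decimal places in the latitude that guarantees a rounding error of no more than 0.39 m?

6 decimal places

One degree of latitude covers 110570 m.
With N decimal places the half-ulp bound is 0.5·10⁻ᴺ°, or 0.5·10⁻ᴺ × 110570 m on the ground.
Setting 55285 × 10⁻ᴺ ≤ 0.39 gives 10ᴺ ≥ 1.418e+05, i.e. N ≥ 5.15.
At 5 places the error can reach 0.553 m, but 6 places keeps it to 0.0553 m.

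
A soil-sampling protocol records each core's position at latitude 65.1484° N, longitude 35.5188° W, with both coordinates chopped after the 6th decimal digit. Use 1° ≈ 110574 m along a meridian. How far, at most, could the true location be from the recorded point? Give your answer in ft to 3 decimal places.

Truncating at 6 decimal places can drop up to a full unit in the last place, so each coordinate may be off by as much as 1e-06°.
North–south component: 1e-06° × 110574 = 0.110574 m.
Longitude error → 1e-06 × 110574 × cos 65.1484° = 1e-06 × 110574 × 0.4203 ≈ 0.0464709 m.
Combining orthogonally: (0.110574² + 0.0464709²)^½ ≈ 0.119942 m.
Converting: 0.119942 m × 3.2808 ft/m ≈ 0.39351 ft.

0.394 ft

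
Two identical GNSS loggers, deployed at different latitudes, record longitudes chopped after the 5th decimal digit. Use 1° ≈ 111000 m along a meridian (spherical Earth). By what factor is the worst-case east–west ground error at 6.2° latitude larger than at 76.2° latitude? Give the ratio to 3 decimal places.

4.168

Truncating at 5 decimal places can drop up to a full unit in the last place, so the longitude may be off by as much as 1e-05°.
Error at 6.2° = 1e-05° × 111000 × cos 6.2° ≈ 1.11 × 0.9942 = 1.1035 m.
Error at 76.2° = 1e-05° × 111000 × cos 76.2° ≈ 1.11 × 0.2385 = 0.26477 m.
Ratio: 1.1035 / 0.26477 = cos 6.2° / cos 76.2° ≈ 4.1678.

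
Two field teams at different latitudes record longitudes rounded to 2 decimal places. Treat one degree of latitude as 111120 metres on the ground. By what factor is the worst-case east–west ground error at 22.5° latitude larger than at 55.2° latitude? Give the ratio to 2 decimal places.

1.62

Rounding to 2 decimal places leaves the longitude within ±0.005° of the true value.
At 22.5°: 0.005° × 111120 × cos 22.5° = 0.005 × 111120 × 0.9239 ≈ 513.31 m.
Error at 55.2° = 0.005° × 111120 × cos 55.2° ≈ 555.6 × 0.5707 = 317.09 m.
Ratio: 513.31 / 317.09 = cos 22.5° / cos 55.2° ≈ 1.6188.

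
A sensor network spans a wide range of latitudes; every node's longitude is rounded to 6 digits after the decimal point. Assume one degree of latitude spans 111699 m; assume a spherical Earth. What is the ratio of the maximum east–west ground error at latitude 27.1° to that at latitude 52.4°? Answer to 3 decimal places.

1.459

Rounding to 6 decimal places leaves the longitude within ±5e-07° of the true value.
At 27.1°: 5e-07° × 111699 × cos 27.1° = 5e-07 × 111699 × 0.8902 ≈ 0.049718 m.
Error at 52.4° = 5e-07° × 111699 × cos 52.4° ≈ 0.055849 × 0.6101 = 0.034076 m.
The ratio reduces to cos 27.1° / cos 52.4° = 0.8902/0.6101 ≈ 1.4590.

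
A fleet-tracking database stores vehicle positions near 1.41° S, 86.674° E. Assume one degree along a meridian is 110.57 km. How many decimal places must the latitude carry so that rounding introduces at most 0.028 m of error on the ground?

One degree of latitude covers 110570 m.
Rounding to N decimal places gives at most 0.5 × 10⁻ᴺ degrees of error, i.e. 0.5 × 10⁻ᴺ × 110570 m.
Setting 55285 × 10⁻ᴺ ≤ 0.028 gives 10ᴺ ≥ 1.974e+06, i.e. N ≥ 6.30.
At 6 places the error can reach 0.0553 m, but 7 places keeps it to 0.00553 m.

7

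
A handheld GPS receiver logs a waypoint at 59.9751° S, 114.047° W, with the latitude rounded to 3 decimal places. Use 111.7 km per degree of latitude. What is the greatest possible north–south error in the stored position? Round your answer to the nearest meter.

56 meters

Rounding to 3 decimal places leaves the latitude within ±0.0005° of the true value.
North–south distance: 0.0005° × 111700 m/° = 55.85 m.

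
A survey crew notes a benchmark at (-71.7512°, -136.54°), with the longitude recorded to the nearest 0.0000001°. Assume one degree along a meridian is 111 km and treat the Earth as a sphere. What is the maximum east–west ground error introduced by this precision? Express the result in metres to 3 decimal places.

0.002 metres

Rounding to 7 decimal places leaves the longitude within ±5e-08° of the true value.
At latitude 71.7512° a degree of longitude spans 111000 m × cos 71.7512° = 111000 × 0.3131 ≈ 34759 m.
Maximum E–W displacement: 5e-08 × 34759 = 0.00173795 m.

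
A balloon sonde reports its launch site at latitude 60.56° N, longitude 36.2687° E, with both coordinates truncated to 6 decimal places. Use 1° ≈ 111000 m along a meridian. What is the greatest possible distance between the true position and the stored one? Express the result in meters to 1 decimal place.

0.1 meters

Truncating at 6 decimal places can drop up to a full unit in the last place, so each coordinate may be off by as much as 1e-06°.
N–S: 1e-06° × 111000 m/° = 0.111 m.
Longitude error → 1e-06 × 111000 × cos 60.56° = 1e-06 × 111000 × 0.4915 ≈ 0.0545578 m.
Combining orthogonally: (0.111² + 0.0545578²)^½ ≈ 0.123683 m.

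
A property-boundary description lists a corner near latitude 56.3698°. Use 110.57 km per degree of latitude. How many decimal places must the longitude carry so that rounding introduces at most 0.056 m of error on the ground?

At 56.3698° one degree of longitude covers 110570 × cos 56.3698° ≈ 110570 × 0.5538 ≈ 61237 m.
With N decimal places the half-ulp bound is 0.5·10⁻ᴺ°, or 0.5·10⁻ᴺ × 61237 m on the ground.
Need 0.5 × 61237 × 10⁻ᴺ ≤ 0.056 → 10⁻ᴺ ≤ 1.829e-06, so N ≥ 5.74.
N = 5 would give 0.306 m (too coarse); N = 6 gives 0.0306 m ≤ 0.056 m.

6 decimal places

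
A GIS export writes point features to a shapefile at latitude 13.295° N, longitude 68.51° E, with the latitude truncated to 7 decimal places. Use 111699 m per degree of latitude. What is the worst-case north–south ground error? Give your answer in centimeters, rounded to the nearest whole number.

Truncating at 7 decimal places can drop up to a full unit in the last place, so the latitude may be off by as much as 1e-07°.
North–south distance: 1e-07° × 111699 m/° = 0.0111699 m.
That is 0.0111699 m = 1.117 cm.

1 centimeters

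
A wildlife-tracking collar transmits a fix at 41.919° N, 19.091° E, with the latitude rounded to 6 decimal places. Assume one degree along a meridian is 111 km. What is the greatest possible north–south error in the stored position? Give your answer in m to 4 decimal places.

Rounding to 6 decimal places leaves the latitude within ±5e-07° of the true value.
North–south distance: 5e-07° × 111000 m/° = 0.0555 m.

0.0555 m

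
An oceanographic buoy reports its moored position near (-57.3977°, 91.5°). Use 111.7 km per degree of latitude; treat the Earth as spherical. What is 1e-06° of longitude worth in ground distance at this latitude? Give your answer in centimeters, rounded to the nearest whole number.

One degree of longitude here spans 111700 × cos 57.3977° = 111700 × 0.5388 ≈ 60184.5 m; 1e-06° of that is 0.0601845 m.
That is 0.0601845 m = 6.0184 cm.

6 centimeters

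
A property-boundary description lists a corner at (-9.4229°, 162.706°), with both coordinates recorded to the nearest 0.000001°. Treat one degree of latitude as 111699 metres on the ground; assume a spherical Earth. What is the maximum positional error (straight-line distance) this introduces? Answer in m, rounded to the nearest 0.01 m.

Rounding to 6 decimal places leaves each coordinate within ±5e-07° of the true value.
North–south component: 5e-07° × 111699 = 0.0558495 m.
Longitude error → 5e-07 × 111699 × cos 9.4229° = 5e-07 × 111699 × 0.9865 ≈ 0.0550959 m.
Worst case both components are at the extreme and orthogonal: √(0.0558495² + 0.0550959²) ≈ 0.0784521 m.

0.08 m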